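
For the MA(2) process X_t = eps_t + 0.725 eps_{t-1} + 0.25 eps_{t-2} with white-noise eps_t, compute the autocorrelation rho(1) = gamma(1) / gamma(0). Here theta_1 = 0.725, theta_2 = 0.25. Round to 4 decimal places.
\rho(1) = 0.5706

For an MA(q) process with theta_0 = 1, the autocovariance is
  gamma(k) = sigma^2 * sum_{i=0..q-k} theta_i * theta_{i+k},
and rho(k) = gamma(k) / gamma(0). Sigma^2 cancels.
  numerator   = (1)*(0.725) + (0.725)*(0.25) = 0.90625.
  denominator = (1)^2 + (0.725)^2 + (0.25)^2 = 1.588125.
  rho(1) = 0.90625 / 1.588125 = 0.5706.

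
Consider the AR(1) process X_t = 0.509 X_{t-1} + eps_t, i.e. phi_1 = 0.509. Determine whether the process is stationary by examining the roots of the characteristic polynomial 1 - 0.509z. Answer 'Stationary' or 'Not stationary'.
\text{Stationary}

The AR(p) characteristic polynomial is P(z) = 1 - 0.509z.
Stationarity requires all roots to lie outside the unit circle, i.e. |z| > 1 for every root.
This is linear in z: 1 + (-0.509) z = 0  =>  z = -1/(-0.509) = 1.964637,  |z| = 1.964637.
Moduli of all roots: 1.9646.
All moduli strictly greater than 1? Yes.
Verdict: Stationary.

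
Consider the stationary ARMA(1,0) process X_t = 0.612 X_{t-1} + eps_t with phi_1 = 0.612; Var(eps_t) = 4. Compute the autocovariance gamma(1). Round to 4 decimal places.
\gamma(1) = 3.9139

Multiply the model equation by X_{t-k} and take expectations. With theta_0 = psi_0 = 1 and psi_j the MA(infinity) weights, this gives
  gamma(k) - sum_i phi_i gamma(k-i) = c_k,
  c_k = sigma^2 * sum_{j=k..q} theta_j psi_{j-k}   (c_k = 0 for k > q),
using gamma(-m) = gamma(m).
Pure AR (q = 0): c_0 = sigma^2 = 4, c_k = 0 for k >= 1.
Equations for k = 0 and k = 1 (AR order 1):
  gamma(0) = phi_1 gamma(1) + c_0
  gamma(1) = phi_1 gamma(0) + c_1
Substituting the second into the first: gamma(0) (1 - phi_1^2) = c_0 + phi_1 c_1, so
  gamma(0) = c_0 / (1 - phi_1^2) = 4 / (1 - (0.612)^2) = 4 / 0.625456 = 6.395334.
  gamma(1) = phi_1 gamma(0) = (0.612)(6.395334) = 3.913944.
Therefore gamma(1) = 3.9139 (to 4 decimal places).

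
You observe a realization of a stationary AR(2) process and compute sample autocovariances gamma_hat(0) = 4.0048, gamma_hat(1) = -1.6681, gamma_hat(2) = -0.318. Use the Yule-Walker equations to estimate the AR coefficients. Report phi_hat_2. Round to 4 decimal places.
\hat\phi_{2} = -0.3060

The Yule-Walker equations for an AR(p) process read, in matrix form,
  Gamma_p phi = r_p,   with   (Gamma_p)_{ij} = gamma(|i - j|),
                       (r_p)_i = gamma(i),   i,j = 1..p.
Substitute the sample gammas (Toeplitz matrix and right-hand side of size 2):
  Gamma_p = [[4.0048, -1.6681], [-1.6681, 4.0048]]
  r_p     = [-1.6681, -0.318]
Written out:
  4.0048 phi_1 - 1.6681 phi_2 = -1.6681
  -1.6681 phi_1 + 4.0048 phi_2 = -0.318
Solve by Cramer's rule:
  det = gamma(0)^2 - gamma(1)^2 = (4.0048)^2 - (-1.6681)^2 = 16.03842304 - 2.78255761 = 13.25586543
  phi_hat_1 = [gamma(1) gamma(0) - gamma(1) gamma(2)] / det = [(-1.6681)(4.0048) - (-1.6681)(-0.318)] / 13.25586543 = -7.21086268 / 13.25586543 = -0.544
  phi_hat_2 = [gamma(0) gamma(2) - gamma(1)^2] / det = [(4.0048)(-0.318) - (-1.6681)^2] / 13.25586543 = -4.05608401 / 13.25586543 = -0.306
So phi_hat = [-0.5440, -0.3060].
Therefore phi_hat_2 = -0.3060.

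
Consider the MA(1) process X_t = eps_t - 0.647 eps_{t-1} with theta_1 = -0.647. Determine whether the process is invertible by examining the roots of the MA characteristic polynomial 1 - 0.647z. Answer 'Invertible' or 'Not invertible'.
\text{Invertible}

The MA(q) characteristic polynomial is P(z) = 1 - 0.647z.
Invertibility requires all roots to lie outside the unit circle, i.e. |z| > 1 for every root.
This is linear in z: 1 + (-0.647) z = 0  =>  z = -1/(-0.647) = 1.545595,  |z| = 1.545595.
Moduli of all roots: 1.5456.
All moduli strictly greater than 1? Yes.
Verdict: Invertible.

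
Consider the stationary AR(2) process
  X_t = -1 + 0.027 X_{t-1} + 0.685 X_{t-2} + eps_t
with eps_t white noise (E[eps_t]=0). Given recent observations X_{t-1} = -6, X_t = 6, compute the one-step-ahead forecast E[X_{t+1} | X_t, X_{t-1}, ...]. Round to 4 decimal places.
E[X_{t+1} \mid \mathcal F_t] = -4.9480

For an AR(p) model X_t = c + sum_i phi_i X_{t-i} + eps_t, the
one-step-ahead conditional mean is
  E[X_{t+1} | X_t, ...] = c + sum_i phi_i X_{t+1-i}.
Substitute known values:
  E[X_{t+1} | ...] = -1 + (0.027) * (6) + (0.685) * (-6)
                   = -4.9480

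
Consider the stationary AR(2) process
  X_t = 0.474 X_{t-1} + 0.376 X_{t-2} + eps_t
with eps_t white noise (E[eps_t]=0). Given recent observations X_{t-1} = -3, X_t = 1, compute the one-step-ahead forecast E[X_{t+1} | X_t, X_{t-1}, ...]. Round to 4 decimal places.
E[X_{t+1} \mid \mathcal F_t] = -0.6540

For an AR(p) model X_t = c + sum_i phi_i X_{t-i} + eps_t, the
one-step-ahead conditional mean is
  E[X_{t+1} | X_t, ...] = c + sum_i phi_i X_{t+1-i}.
Substitute known values:
  E[X_{t+1} | ...] = (0.474) * (1) + (0.376) * (-3)
                   = -0.6540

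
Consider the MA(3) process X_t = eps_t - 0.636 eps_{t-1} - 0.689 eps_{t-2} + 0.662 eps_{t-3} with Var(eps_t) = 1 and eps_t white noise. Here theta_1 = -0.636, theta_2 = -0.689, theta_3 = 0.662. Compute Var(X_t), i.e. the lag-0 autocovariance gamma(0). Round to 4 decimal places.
\gamma(0) = 2.3175

For an MA(q) process X_t = eps_t + sum_i theta_i eps_{t-i} with
Var(eps_t) = sigma^2, the variance is
  gamma(0) = sigma^2 * (1 + sum_i theta_i^2).
  sum_i theta_i^2 = (-0.636)^2 + (-0.689)^2 + (0.662)^2 = 0.404496 + 0.474721 + 0.438244 = 1.317461.
  gamma(0) = 1 * (1 + 1.317461) = 1 * 2.317461 = 2.317461, which rounds to 2.3175.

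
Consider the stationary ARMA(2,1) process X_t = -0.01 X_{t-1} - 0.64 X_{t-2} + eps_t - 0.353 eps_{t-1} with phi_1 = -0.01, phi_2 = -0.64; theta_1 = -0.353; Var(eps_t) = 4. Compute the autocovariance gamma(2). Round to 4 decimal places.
\gamma(2) = -4.8861

Multiply the model equation by X_{t-k} and take expectations. With theta_0 = psi_0 = 1 and psi_j the MA(infinity) weights, this gives
  gamma(k) - sum_i phi_i gamma(k-i) = c_k,
  c_k = sigma^2 * sum_{j=k..q} theta_j psi_{j-k}   (c_k = 0 for k > q),
using gamma(-m) = gamma(m).
psi-weights needed (psi_j = theta_j + sum_i phi_i psi_{j-i}):
  psi_1 = theta_1 + phi_1 = -0.353 + (-0.01) = -0.363
Right-hand sides:
  c_0 = sigma^2 (1 + theta_1 psi_1) = 4 * (1 + (-0.353)(-0.363)) = 4 * 1.128139 = 4.512556
  c_1 = sigma^2 theta_1 = 4 * (-0.353) = -1.412
  c_2 = 0
Equations for k = 0, 1, 2 (AR order 2, c_2 = 0):
  (E0) gamma(0) = phi_1 gamma(1) + phi_2 gamma(2) + c_0
  (E1) gamma(1) = phi_1 gamma(0) + phi_2 gamma(1) + c_1
  (E2) gamma(2) = phi_1 gamma(1) + phi_2 gamma(0)
From (E1): gamma(1) = A gamma(0) + B with
  A = phi_1 / (1 - phi_2) = -0.01 / 1.64 = -0.006098,   B = c_1 / (1 - phi_2) = -1.412 / 1.64 = -0.860976.
Insert (E2) into (E0): gamma(0) (1 - phi_2^2) = phi_1 (1 + phi_2) gamma(1) + c_0.
  phi_1 (1 + phi_2) = (-0.01)(0.36) = -0.0036,   1 - phi_2^2 = 0.5904.
Replace gamma(1) by A gamma(0) + B and collect gamma(0):
  gamma(0) [0.5904 - (-0.0036)(-0.006098)] = (-0.0036)(-0.860976) + 4.512556
  gamma(0) * 0.590378 = 4.515656
  gamma(0) = 4.515656 / 0.590378 = 7.648752.
  gamma(1) = A gamma(0) + B = (-0.006098)(7.648752) + (-0.860976) = -0.907614.
  gamma(2) = phi_1 gamma(1) + phi_2 gamma(0) = (-0.01)(-0.907614) + (-0.64)(7.648752) = -4.886125.
Therefore gamma(2) = -4.8861 (to 4 decimal places).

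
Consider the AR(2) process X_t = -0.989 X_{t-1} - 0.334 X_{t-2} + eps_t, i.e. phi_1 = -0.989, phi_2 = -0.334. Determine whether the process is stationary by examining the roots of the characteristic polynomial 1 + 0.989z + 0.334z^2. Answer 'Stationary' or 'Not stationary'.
\text{Stationary}

The AR(p) characteristic polynomial is P(z) = 1 + 0.989z + 0.334z^2.
Stationarity requires all roots to lie outside the unit circle, i.e. |z| > 1 for every root.
Set 1 + (0.989) z + (0.334) z^2 = 0, i.e. a z^2 + b z + c = 0 with a = 0.334, b = 0.989, c = 1.
Discriminant D = b^2 - 4ac = (0.989)^2 - 4*(0.334)*1 = 0.978121 - (1.336) = -0.357879.
D < 0, so the roots are the complex-conjugate pair z = (-b +/- i sqrt(-D)) / (2a) = -1.4805 +/- 0.8956i.
For a conjugate pair |z|^2 = z * conj(z) = (product of roots) = c/a = 1/(0.334) = 2.994012, so |z| = sqrt(2.994012) = 1.7303 for both roots.
Moduli of all roots: 1.7303, 1.7303.
All moduli strictly greater than 1? Yes.
Verdict: Stationary.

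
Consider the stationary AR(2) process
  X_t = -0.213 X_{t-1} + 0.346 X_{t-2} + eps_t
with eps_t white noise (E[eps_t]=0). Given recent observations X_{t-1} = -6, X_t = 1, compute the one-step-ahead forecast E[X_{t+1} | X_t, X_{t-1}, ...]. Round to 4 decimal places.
E[X_{t+1} \mid \mathcal F_t] = -2.2890

For an AR(p) model X_t = c + sum_i phi_i X_{t-i} + eps_t, the
one-step-ahead conditional mean is
  E[X_{t+1} | X_t, ...] = c + sum_i phi_i X_{t+1-i}.
Substitute known values:
  E[X_{t+1} | ...] = (-0.213) * (1) + (0.346) * (-6)
                   = -2.2890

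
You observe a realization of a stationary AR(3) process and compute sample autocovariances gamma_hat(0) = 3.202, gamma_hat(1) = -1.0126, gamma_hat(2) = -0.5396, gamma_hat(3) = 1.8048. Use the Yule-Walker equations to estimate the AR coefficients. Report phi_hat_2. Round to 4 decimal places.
\hat\phi_{2} = -0.0980

The Yule-Walker equations for an AR(p) process read, in matrix form,
  Gamma_p phi = r_p,   with   (Gamma_p)_{ij} = gamma(|i - j|),
                       (r_p)_i = gamma(i),   i,j = 1..p.
Substitute the sample gammas (Toeplitz matrix and right-hand side of size 3):
  Gamma_p = [[3.202, -1.0126, -0.5396], [-1.0126, 3.202, -1.0126], [-0.5396, -1.0126, 3.202]]
  r_p     = [-1.0126, -0.5396, 1.8048]
Written out (R1..R3):
  (R1) 3.202 phi_1 - 1.0126 phi_2 - 0.5396 phi_3 = -1.0126
  (R2) -1.0126 phi_1 + 3.202 phi_2 - 1.0126 phi_3 = -0.5396
  (R3) -0.5396 phi_1 - 1.0126 phi_2 + 3.202 phi_3 = 1.8048
Gaussian elimination:
  R2 <- R2 - (-1.0126/3.202) R1 = R2 - (-0.31624) R1:  2.881776 phi_2 - 1.183243 phi_3 = -0.859824
  R3 <- R3 - (-0.5396/3.202) R1 = R3 - (-0.16852) R1:  -1.183243 phi_2 + 3.111067 phi_3 = 1.634157
  R3 <- R3 - (-1.183243/2.881776) R2 = R3 - (-0.410595) R2:  2.625233 phi_3 = 1.281117
Back-substitution:
  phi_hat_3 = 1.281117 / 2.625233 = 0.488001
  phi_hat_2 = (-0.859824 - (-1.183243)(0.488001)) / 2.881776 = -0.097995
  phi_hat_1 = (-1.0126 - (-1.0126)(-0.097995) - (-0.5396)(0.488001)) / 3.202 = -0.264992
So phi_hat = [-0.2650, -0.0980, 0.4880].
Therefore phi_hat_2 = -0.0980.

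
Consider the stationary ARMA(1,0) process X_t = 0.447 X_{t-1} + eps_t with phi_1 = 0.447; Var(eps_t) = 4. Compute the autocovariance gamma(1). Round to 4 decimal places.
\gamma(1) = 2.2345

Multiply the model equation by X_{t-k} and take expectations. With theta_0 = psi_0 = 1 and psi_j the MA(infinity) weights, this gives
  gamma(k) - sum_i phi_i gamma(k-i) = c_k,
  c_k = sigma^2 * sum_{j=k..q} theta_j psi_{j-k}   (c_k = 0 for k > q),
using gamma(-m) = gamma(m).
Pure AR (q = 0): c_0 = sigma^2 = 4, c_k = 0 for k >= 1.
Equations for k = 0 and k = 1 (AR order 1):
  gamma(0) = phi_1 gamma(1) + c_0
  gamma(1) = phi_1 gamma(0) + c_1
Substituting the second into the first: gamma(0) (1 - phi_1^2) = c_0 + phi_1 c_1, so
  gamma(0) = c_0 / (1 - phi_1^2) = 4 / (1 - (0.447)^2) = 4 / 0.800191 = 4.998807.
  gamma(1) = phi_1 gamma(0) = (0.447)(4.998807) = 2.234467.
Therefore gamma(1) = 2.2345 (to 4 decimal places).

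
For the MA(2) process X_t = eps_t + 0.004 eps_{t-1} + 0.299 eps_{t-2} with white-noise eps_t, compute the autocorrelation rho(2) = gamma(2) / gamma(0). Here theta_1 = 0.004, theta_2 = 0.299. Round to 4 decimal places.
\rho(2) = 0.2745

For an MA(q) process with theta_0 = 1, the autocovariance is
  gamma(k) = sigma^2 * sum_{i=0..q-k} theta_i * theta_{i+k},
and rho(k) = gamma(k) / gamma(0). Sigma^2 cancels.
  numerator   = (1)*(0.299) = 0.299.
  denominator = (1)^2 + (0.004)^2 + (0.299)^2 = 1.089417.
  rho(2) = 0.299 / 1.089417 = 0.2745.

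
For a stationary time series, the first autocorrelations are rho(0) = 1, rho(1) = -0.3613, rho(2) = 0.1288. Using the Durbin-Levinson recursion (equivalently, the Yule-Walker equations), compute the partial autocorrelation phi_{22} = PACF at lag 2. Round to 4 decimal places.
\phi_{22} = -0.0020

The PACF at lag k is phi_{kk}, the last component of the solution
to the Yule-Walker system G_k phi = r_k where
  (G_k)_{ij} = rho(|i - j|), (r_k)_i = rho(i), i,j = 1..k.
Equivalently, Durbin-Levinson gives phi_{kk} iteratively:
  phi_{11} = rho(1)
  phi_{kk} = [rho(k) - sum_{j=1..k-1} phi_{k-1,j} rho(k-j)]
            / [1 - sum_{j=1..k-1} phi_{k-1,j} rho(j)],
  phi_{k,j} = phi_{k-1,j} - phi_{kk} phi_{k-1,k-j},  j = 1..k-1.
Step k = 1:
  phi_11 = rho(1) = -0.3613.
Step k = 2:
  phi_22 = [rho(2) - phi_11 rho(1)] / [1 - phi_11 rho(1)] = [0.1288 - (-0.3613)(-0.3613)] / [1 - (-0.3613)(-0.3613)]
         = -0.00173769 / 0.86946231 = -0.002.
Therefore phi_{22} = -0.0020.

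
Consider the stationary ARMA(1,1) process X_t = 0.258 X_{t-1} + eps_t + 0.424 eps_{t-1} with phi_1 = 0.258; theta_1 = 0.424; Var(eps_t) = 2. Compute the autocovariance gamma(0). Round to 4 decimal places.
\gamma(0) = 2.9966

Multiply the model equation by X_{t-k} and take expectations. With theta_0 = psi_0 = 1 and psi_j the MA(infinity) weights, this gives
  gamma(k) - sum_i phi_i gamma(k-i) = c_k,
  c_k = sigma^2 * sum_{j=k..q} theta_j psi_{j-k}   (c_k = 0 for k > q),
using gamma(-m) = gamma(m).
psi-weights needed (psi_j = theta_j + sum_i phi_i psi_{j-i}):
  psi_1 = theta_1 + phi_1 = 0.424 + (0.258) = 0.682
Right-hand sides:
  c_0 = sigma^2 (1 + theta_1 psi_1) = 2 * (1 + (0.424)(0.682)) = 2 * 1.289168 = 2.578336
  c_1 = sigma^2 theta_1 = 2 * (0.424) = 0.848
  c_2 = 0
Equations for k = 0 and k = 1 (AR order 1):
  gamma(0) = phi_1 gamma(1) + c_0
  gamma(1) = phi_1 gamma(0) + c_1
Substituting the second into the first: gamma(0) (1 - phi_1^2) = c_0 + phi_1 c_1, so
  gamma(0) = (c_0 + phi_1 c_1) / (1 - phi_1^2) = (2.578336 + (0.258)(0.848)) / (1 - (0.258)^2) = 2.79712 / 0.933436 = 2.996585.
Therefore gamma(0) = 2.9966 (to 4 decimal places).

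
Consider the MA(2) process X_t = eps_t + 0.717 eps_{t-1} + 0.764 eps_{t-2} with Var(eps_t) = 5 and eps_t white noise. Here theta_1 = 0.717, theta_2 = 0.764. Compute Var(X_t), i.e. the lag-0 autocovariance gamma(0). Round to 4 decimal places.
\gamma(0) = 10.4889

For an MA(q) process X_t = eps_t + sum_i theta_i eps_{t-i} with
Var(eps_t) = sigma^2, the variance is
  gamma(0) = sigma^2 * (1 + sum_i theta_i^2).
  sum_i theta_i^2 = (0.717)^2 + (0.764)^2 = 0.514089 + 0.583696 = 1.097785.
  gamma(0) = 5 * (1 + 1.097785) = 5 * 2.097785 = 10.488925, which rounds to 10.4889.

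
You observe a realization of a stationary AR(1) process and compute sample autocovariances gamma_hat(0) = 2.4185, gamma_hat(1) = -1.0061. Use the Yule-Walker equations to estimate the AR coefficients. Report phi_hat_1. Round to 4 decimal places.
\hat\phi_{1} = -0.4160

The Yule-Walker equations for an AR(p) process read, in matrix form,
  Gamma_p phi = r_p,   with   (Gamma_p)_{ij} = gamma(|i - j|),
                       (r_p)_i = gamma(i),   i,j = 1..p.
Substitute the sample gammas (Toeplitz matrix and right-hand side of size 1):
  Gamma_p = [[2.4185]]
  r_p     = [-1.0061]
With p = 1 this is the single equation gamma(0) phi_1 = gamma(1):
  phi_hat_1 = gamma(1) / gamma(0) = -1.0061 / 2.4185 = -0.4160.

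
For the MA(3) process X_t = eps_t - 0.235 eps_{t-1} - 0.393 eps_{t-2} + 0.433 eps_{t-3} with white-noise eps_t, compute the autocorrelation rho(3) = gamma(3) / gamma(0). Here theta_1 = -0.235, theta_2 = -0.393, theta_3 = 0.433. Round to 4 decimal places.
\rho(3) = 0.3099

For an MA(q) process with theta_0 = 1, the autocovariance is
  gamma(k) = sigma^2 * sum_{i=0..q-k} theta_i * theta_{i+k},
and rho(k) = gamma(k) / gamma(0). Sigma^2 cancels.
  numerator   = (1)*(0.433) = 0.433.
  denominator = (1)^2 + (-0.235)^2 + (-0.393)^2 + (0.433)^2 = 1.397163.
  rho(3) = 0.433 / 1.397163 = 0.3099.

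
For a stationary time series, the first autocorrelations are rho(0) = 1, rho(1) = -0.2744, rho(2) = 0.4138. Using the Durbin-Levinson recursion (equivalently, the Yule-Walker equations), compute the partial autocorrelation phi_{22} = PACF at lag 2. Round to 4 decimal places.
\phi_{22} = 0.3661

The PACF at lag k is phi_{kk}, the last component of the solution
to the Yule-Walker system G_k phi = r_k where
  (G_k)_{ij} = rho(|i - j|), (r_k)_i = rho(i), i,j = 1..k.
Equivalently, Durbin-Levinson gives phi_{kk} iteratively:
  phi_{11} = rho(1)
  phi_{kk} = [rho(k) - sum_{j=1..k-1} phi_{k-1,j} rho(k-j)]
            / [1 - sum_{j=1..k-1} phi_{k-1,j} rho(j)],
  phi_{k,j} = phi_{k-1,j} - phi_{kk} phi_{k-1,k-j},  j = 1..k-1.
Step k = 1:
  phi_11 = rho(1) = -0.2744.
Step k = 2:
  phi_22 = [rho(2) - phi_11 rho(1)] / [1 - phi_11 rho(1)] = [0.4138 - (-0.2744)(-0.2744)] / [1 - (-0.2744)(-0.2744)]
         = 0.33850464 / 0.92470464 = 0.3661.
Therefore phi_{22} = 0.3661.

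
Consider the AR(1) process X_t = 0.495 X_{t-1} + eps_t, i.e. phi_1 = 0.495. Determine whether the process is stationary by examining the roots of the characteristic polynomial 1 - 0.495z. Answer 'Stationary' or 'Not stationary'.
\text{Stationary}

The AR(p) characteristic polynomial is P(z) = 1 - 0.495z.
Stationarity requires all roots to lie outside the unit circle, i.e. |z| > 1 for every root.
This is linear in z: 1 + (-0.495) z = 0  =>  z = -1/(-0.495) = 2.020202,  |z| = 2.020202.
Moduli of all roots: 2.0202.
All moduli strictly greater than 1? Yes.
Verdict: Stationary.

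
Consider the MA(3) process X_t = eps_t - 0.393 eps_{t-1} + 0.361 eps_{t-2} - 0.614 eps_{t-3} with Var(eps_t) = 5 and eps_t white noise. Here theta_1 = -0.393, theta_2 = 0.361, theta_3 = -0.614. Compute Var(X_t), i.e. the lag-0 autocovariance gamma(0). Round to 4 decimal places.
\gamma(0) = 8.3088

For an MA(q) process X_t = eps_t + sum_i theta_i eps_{t-i} with
Var(eps_t) = sigma^2, the variance is
  gamma(0) = sigma^2 * (1 + sum_i theta_i^2).
  sum_i theta_i^2 = (-0.393)^2 + (0.361)^2 + (-0.614)^2 = 0.154449 + 0.130321 + 0.376996 = 0.661766.
  gamma(0) = 5 * (1 + 0.661766) = 5 * 1.661766 = 8.30883, which rounds to 8.3088.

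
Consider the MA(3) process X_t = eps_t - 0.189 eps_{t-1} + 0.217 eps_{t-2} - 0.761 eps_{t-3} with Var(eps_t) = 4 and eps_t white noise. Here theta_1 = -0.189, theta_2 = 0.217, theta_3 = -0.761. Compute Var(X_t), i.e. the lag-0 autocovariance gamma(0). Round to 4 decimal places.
\gamma(0) = 6.6477

For an MA(q) process X_t = eps_t + sum_i theta_i eps_{t-i} with
Var(eps_t) = sigma^2, the variance is
  gamma(0) = sigma^2 * (1 + sum_i theta_i^2).
  sum_i theta_i^2 = (-0.189)^2 + (0.217)^2 + (-0.761)^2 = 0.035721 + 0.047089 + 0.579121 = 0.661931.
  gamma(0) = 4 * (1 + 0.661931) = 4 * 1.661931 = 6.647724, which rounds to 6.6477.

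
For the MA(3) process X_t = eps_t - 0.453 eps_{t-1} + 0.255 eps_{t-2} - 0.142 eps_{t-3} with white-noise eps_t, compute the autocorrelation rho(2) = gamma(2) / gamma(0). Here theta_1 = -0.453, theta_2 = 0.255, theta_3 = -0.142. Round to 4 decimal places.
\rho(2) = 0.2475

For an MA(q) process with theta_0 = 1, the autocovariance is
  gamma(k) = sigma^2 * sum_{i=0..q-k} theta_i * theta_{i+k},
and rho(k) = gamma(k) / gamma(0). Sigma^2 cancels.
  numerator   = (1)*(0.255) + (-0.453)*(-0.142) = 0.319326.
  denominator = (1)^2 + (-0.453)^2 + (0.255)^2 + (-0.142)^2 = 1.290398.
  rho(2) = 0.319326 / 1.290398 = 0.2475.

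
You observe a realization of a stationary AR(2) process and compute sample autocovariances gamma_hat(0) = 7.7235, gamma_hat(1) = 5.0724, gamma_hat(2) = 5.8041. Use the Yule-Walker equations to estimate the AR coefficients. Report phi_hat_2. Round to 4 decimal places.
\hat\phi_{2} = 0.5630

The Yule-Walker equations for an AR(p) process read, in matrix form,
  Gamma_p phi = r_p,   with   (Gamma_p)_{ij} = gamma(|i - j|),
                       (r_p)_i = gamma(i),   i,j = 1..p.
Substitute the sample gammas (Toeplitz matrix and right-hand side of size 2):
  Gamma_p = [[7.7235, 5.0724], [5.0724, 7.7235]]
  r_p     = [5.0724, 5.8041]
Written out:
  7.7235 phi_1 + 5.0724 phi_2 = 5.0724
  5.0724 phi_1 + 7.7235 phi_2 = 5.8041
Solve by Cramer's rule:
  det = gamma(0)^2 - gamma(1)^2 = (7.7235)^2 - (5.0724)^2 = 59.65245225 - 25.72924176 = 33.92321049
  phi_hat_1 = [gamma(1) gamma(0) - gamma(1) gamma(2)] / det = [(5.0724)(7.7235) - (5.0724)(5.8041)] / 33.92321049 = 9.73596456 / 33.92321049 = 0.287
  phi_hat_2 = [gamma(0) gamma(2) - gamma(1)^2] / det = [(7.7235)(5.8041) - (5.0724)^2] / 33.92321049 = 19.09872459 / 33.92321049 = 0.563
So phi_hat = [0.2870, 0.5630].
Therefore phi_hat_2 = 0.5630.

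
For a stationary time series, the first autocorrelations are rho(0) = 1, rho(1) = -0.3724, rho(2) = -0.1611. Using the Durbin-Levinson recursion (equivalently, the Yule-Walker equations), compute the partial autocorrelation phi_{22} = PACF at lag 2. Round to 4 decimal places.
\phi_{22} = -0.3480

The PACF at lag k is phi_{kk}, the last component of the solution
to the Yule-Walker system G_k phi = r_k where
  (G_k)_{ij} = rho(|i - j|), (r_k)_i = rho(i), i,j = 1..k.
Equivalently, Durbin-Levinson gives phi_{kk} iteratively:
  phi_{11} = rho(1)
  phi_{kk} = [rho(k) - sum_{j=1..k-1} phi_{k-1,j} rho(k-j)]
            / [1 - sum_{j=1..k-1} phi_{k-1,j} rho(j)],
  phi_{k,j} = phi_{k-1,j} - phi_{kk} phi_{k-1,k-j},  j = 1..k-1.
Step k = 1:
  phi_11 = rho(1) = -0.3724.
Step k = 2:
  phi_22 = [rho(2) - phi_11 rho(1)] / [1 - phi_11 rho(1)] = [-0.1611 - (-0.3724)(-0.3724)] / [1 - (-0.3724)(-0.3724)]
         = -0.29978176 / 0.86131824 = -0.348.
Therefore phi_{22} = -0.3480.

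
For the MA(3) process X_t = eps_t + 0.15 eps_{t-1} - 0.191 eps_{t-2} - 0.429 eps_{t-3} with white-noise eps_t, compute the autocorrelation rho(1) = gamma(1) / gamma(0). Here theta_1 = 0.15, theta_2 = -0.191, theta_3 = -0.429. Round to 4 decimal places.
\rho(1) = 0.1635

For an MA(q) process with theta_0 = 1, the autocovariance is
  gamma(k) = sigma^2 * sum_{i=0..q-k} theta_i * theta_{i+k},
and rho(k) = gamma(k) / gamma(0). Sigma^2 cancels.
  numerator   = (1)*(0.15) + (0.15)*(-0.191) + (-0.191)*(-0.429) = 0.203289.
  denominator = (1)^2 + (0.15)^2 + (-0.191)^2 + (-0.429)^2 = 1.243022.
  rho(1) = 0.203289 / 1.243022 = 0.1635.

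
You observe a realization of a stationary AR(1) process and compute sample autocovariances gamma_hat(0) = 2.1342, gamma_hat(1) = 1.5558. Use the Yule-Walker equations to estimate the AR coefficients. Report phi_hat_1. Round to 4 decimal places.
\hat\phi_{1} = 0.7290

The Yule-Walker equations for an AR(p) process read, in matrix form,
  Gamma_p phi = r_p,   with   (Gamma_p)_{ij} = gamma(|i - j|),
                       (r_p)_i = gamma(i),   i,j = 1..p.
Substitute the sample gammas (Toeplitz matrix and right-hand side of size 1):
  Gamma_p = [[2.1342]]
  r_p     = [1.5558]
With p = 1 this is the single equation gamma(0) phi_1 = gamma(1):
  phi_hat_1 = gamma(1) / gamma(0) = 1.5558 / 2.1342 = 0.7290.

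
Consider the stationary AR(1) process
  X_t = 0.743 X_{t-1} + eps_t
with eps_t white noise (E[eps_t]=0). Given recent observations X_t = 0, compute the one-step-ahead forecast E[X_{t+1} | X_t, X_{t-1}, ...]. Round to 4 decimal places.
E[X_{t+1} \mid \mathcal F_t] = 0.0000

For an AR(p) model X_t = c + sum_i phi_i X_{t-i} + eps_t, the
one-step-ahead conditional mean is
  E[X_{t+1} | X_t, ...] = c + sum_i phi_i X_{t+1-i}.
Substitute known values:
  E[X_{t+1} | ...] = (0.743) * (0)
                   = 0.0000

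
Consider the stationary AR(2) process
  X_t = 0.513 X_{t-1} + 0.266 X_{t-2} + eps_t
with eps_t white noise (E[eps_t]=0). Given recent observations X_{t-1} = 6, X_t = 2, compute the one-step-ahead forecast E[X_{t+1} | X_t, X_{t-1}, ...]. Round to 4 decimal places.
E[X_{t+1} \mid \mathcal F_t] = 2.6220

For an AR(p) model X_t = c + sum_i phi_i X_{t-i} + eps_t, the
one-step-ahead conditional mean is
  E[X_{t+1} | X_t, ...] = c + sum_i phi_i X_{t+1-i}.
Substitute known values:
  E[X_{t+1} | ...] = (0.513) * (2) + (0.266) * (6)
                   = 2.6220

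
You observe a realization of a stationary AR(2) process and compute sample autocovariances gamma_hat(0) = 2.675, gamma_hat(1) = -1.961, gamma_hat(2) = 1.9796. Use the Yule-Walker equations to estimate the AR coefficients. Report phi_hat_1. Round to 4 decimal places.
\hat\phi_{1} = -0.4120

The Yule-Walker equations for an AR(p) process read, in matrix form,
  Gamma_p phi = r_p,   with   (Gamma_p)_{ij} = gamma(|i - j|),
                       (r_p)_i = gamma(i),   i,j = 1..p.
Substitute the sample gammas (Toeplitz matrix and right-hand side of size 2):
  Gamma_p = [[2.675, -1.961], [-1.961, 2.675]]
  r_p     = [-1.961, 1.9796]
Written out:
  2.675 phi_1 - 1.961 phi_2 = -1.961
  -1.961 phi_1 + 2.675 phi_2 = 1.9796
Solve by Cramer's rule:
  det = gamma(0)^2 - gamma(1)^2 = (2.675)^2 - (-1.961)^2 = 7.155625 - 3.845521 = 3.310104
  phi_hat_1 = [gamma(1) gamma(0) - gamma(1) gamma(2)] / det = [(-1.961)(2.675) - (-1.961)(1.9796)] / 3.310104 = -1.3636794 / 3.310104 = -0.412
  phi_hat_2 = [gamma(0) gamma(2) - gamma(1)^2] / det = [(2.675)(1.9796) - (-1.961)^2] / 3.310104 = 1.449909 / 3.310104 = 0.438
So phi_hat = [-0.4120, 0.4380].
Therefore phi_hat_1 = -0.4120.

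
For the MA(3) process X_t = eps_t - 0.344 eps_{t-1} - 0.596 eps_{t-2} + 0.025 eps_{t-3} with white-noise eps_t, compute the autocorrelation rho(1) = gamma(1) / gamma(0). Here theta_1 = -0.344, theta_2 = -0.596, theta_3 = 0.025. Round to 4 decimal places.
\rho(1) = -0.1044

For an MA(q) process with theta_0 = 1, the autocovariance is
  gamma(k) = sigma^2 * sum_{i=0..q-k} theta_i * theta_{i+k},
and rho(k) = gamma(k) / gamma(0). Sigma^2 cancels.
  numerator   = (1)*(-0.344) + (-0.344)*(-0.596) + (-0.596)*(0.025) = -0.153876.
  denominator = (1)^2 + (-0.344)^2 + (-0.596)^2 + (0.025)^2 = 1.474177.
  rho(1) = -0.153876 / 1.474177 = -0.1044.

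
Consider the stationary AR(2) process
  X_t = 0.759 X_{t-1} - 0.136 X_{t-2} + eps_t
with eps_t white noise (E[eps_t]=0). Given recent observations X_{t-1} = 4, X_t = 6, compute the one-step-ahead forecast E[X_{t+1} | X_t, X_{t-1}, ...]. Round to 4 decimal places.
E[X_{t+1} \mid \mathcal F_t] = 4.0100

For an AR(p) model X_t = c + sum_i phi_i X_{t-i} + eps_t, the
one-step-ahead conditional mean is
  E[X_{t+1} | X_t, ...] = c + sum_i phi_i X_{t+1-i}.
Substitute known values:
  E[X_{t+1} | ...] = (0.759) * (6) + (-0.136) * (4)
                   = 4.0100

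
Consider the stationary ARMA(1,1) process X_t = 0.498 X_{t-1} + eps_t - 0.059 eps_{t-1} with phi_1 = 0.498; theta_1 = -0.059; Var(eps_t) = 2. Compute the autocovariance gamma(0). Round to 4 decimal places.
\gamma(0) = 2.5126

Multiply the model equation by X_{t-k} and take expectations. With theta_0 = psi_0 = 1 and psi_j the MA(infinity) weights, this gives
  gamma(k) - sum_i phi_i gamma(k-i) = c_k,
  c_k = sigma^2 * sum_{j=k..q} theta_j psi_{j-k}   (c_k = 0 for k > q),
using gamma(-m) = gamma(m).
psi-weights needed (psi_j = theta_j + sum_i phi_i psi_{j-i}):
  psi_1 = theta_1 + phi_1 = -0.059 + (0.498) = 0.439
Right-hand sides:
  c_0 = sigma^2 (1 + theta_1 psi_1) = 2 * (1 + (-0.059)(0.439)) = 2 * 0.974099 = 1.948198
  c_1 = sigma^2 theta_1 = 2 * (-0.059) = -0.118
  c_2 = 0
Equations for k = 0 and k = 1 (AR order 1):
  gamma(0) = phi_1 gamma(1) + c_0
  gamma(1) = phi_1 gamma(0) + c_1
Substituting the second into the first: gamma(0) (1 - phi_1^2) = c_0 + phi_1 c_1, so
  gamma(0) = (c_0 + phi_1 c_1) / (1 - phi_1^2) = (1.948198 + (0.498)(-0.118)) / (1 - (0.498)^2) = 1.889434 / 0.751996 = 2.512559.
Therefore gamma(0) = 2.5126 (to 4 decimal places).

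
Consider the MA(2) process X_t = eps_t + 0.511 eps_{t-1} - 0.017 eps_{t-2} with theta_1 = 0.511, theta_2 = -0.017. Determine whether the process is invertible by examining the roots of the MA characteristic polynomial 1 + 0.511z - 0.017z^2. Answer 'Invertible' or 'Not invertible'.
\text{Invertible}

The MA(q) characteristic polynomial is P(z) = 1 + 0.511z - 0.017z^2.
Invertibility requires all roots to lie outside the unit circle, i.e. |z| > 1 for every root.
Set 1 + (0.511) z + (-0.017) z^2 = 0, i.e. a z^2 + b z + c = 0 with a = -0.017, b = 0.511, c = 1.
Discriminant D = b^2 - 4ac = (0.511)^2 - 4*(-0.017)*1 = 0.261121 - (-0.068) = 0.329121.
D >= 0, so the roots are real: z = (-b +/- sqrt(D)) / (2a) = (-0.511 +/- 0.573691) / (-0.034).
  z_1 = (-0.511 + 0.573691) / (-0.034) = -1.8438,   |z_1| = 1.8438.
  z_2 = (-0.511 - 0.573691) / (-0.034) = 31.9027,   |z_2| = 31.9027.
Moduli of all roots: 1.8438, 31.9027.
All moduli strictly greater than 1? Yes.
Verdict: Invertible.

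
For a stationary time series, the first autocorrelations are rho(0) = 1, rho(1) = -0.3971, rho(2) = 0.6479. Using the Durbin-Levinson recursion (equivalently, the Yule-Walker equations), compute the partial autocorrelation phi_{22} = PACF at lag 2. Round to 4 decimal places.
\phi_{22} = 0.5820

The PACF at lag k is phi_{kk}, the last component of the solution
to the Yule-Walker system G_k phi = r_k where
  (G_k)_{ij} = rho(|i - j|), (r_k)_i = rho(i), i,j = 1..k.
Equivalently, Durbin-Levinson gives phi_{kk} iteratively:
  phi_{11} = rho(1)
  phi_{kk} = [rho(k) - sum_{j=1..k-1} phi_{k-1,j} rho(k-j)]
            / [1 - sum_{j=1..k-1} phi_{k-1,j} rho(j)],
  phi_{k,j} = phi_{k-1,j} - phi_{kk} phi_{k-1,k-j},  j = 1..k-1.
Step k = 1:
  phi_11 = rho(1) = -0.3971.
Step k = 2:
  phi_22 = [rho(2) - phi_11 rho(1)] / [1 - phi_11 rho(1)] = [0.6479 - (-0.3971)(-0.3971)] / [1 - (-0.3971)(-0.3971)]
         = 0.49021159 / 0.84231159 = 0.582.
Therefore phi_{22} = 0.5820.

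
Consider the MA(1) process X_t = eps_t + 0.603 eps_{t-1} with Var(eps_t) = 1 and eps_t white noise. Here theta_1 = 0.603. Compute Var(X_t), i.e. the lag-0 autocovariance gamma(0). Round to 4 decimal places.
\gamma(0) = 1.3636

For an MA(q) process X_t = eps_t + sum_i theta_i eps_{t-i} with
Var(eps_t) = sigma^2, the variance is
  gamma(0) = sigma^2 * (1 + sum_i theta_i^2).
  sum_i theta_i^2 = (0.603)^2 = 0.363609.
  gamma(0) = 1 * (1 + 0.363609) = 1 * 1.363609 = 1.363609, which rounds to 1.3636.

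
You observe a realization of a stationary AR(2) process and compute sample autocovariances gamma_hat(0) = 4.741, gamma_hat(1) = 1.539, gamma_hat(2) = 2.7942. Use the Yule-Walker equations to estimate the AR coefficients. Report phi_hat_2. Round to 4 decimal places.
\hat\phi_{2} = 0.5410

The Yule-Walker equations for an AR(p) process read, in matrix form,
  Gamma_p phi = r_p,   with   (Gamma_p)_{ij} = gamma(|i - j|),
                       (r_p)_i = gamma(i),   i,j = 1..p.
Substitute the sample gammas (Toeplitz matrix and right-hand side of size 2):
  Gamma_p = [[4.741, 1.539], [1.539, 4.741]]
  r_p     = [1.539, 2.7942]
Written out:
  4.741 phi_1 + 1.539 phi_2 = 1.539
  1.539 phi_1 + 4.741 phi_2 = 2.7942
Solve by Cramer's rule:
  det = gamma(0)^2 - gamma(1)^2 = (4.741)^2 - (1.539)^2 = 22.477081 - 2.368521 = 20.10856
  phi_hat_1 = [gamma(1) gamma(0) - gamma(1) gamma(2)] / det = [(1.539)(4.741) - (1.539)(2.7942)] / 20.10856 = 2.9961252 / 20.10856 = 0.149
  phi_hat_2 = [gamma(0) gamma(2) - gamma(1)^2] / det = [(4.741)(2.7942) - (1.539)^2] / 20.10856 = 10.8787812 / 20.10856 = 0.541
So phi_hat = [0.1490, 0.5410].
Therefore phi_hat_2 = 0.5410.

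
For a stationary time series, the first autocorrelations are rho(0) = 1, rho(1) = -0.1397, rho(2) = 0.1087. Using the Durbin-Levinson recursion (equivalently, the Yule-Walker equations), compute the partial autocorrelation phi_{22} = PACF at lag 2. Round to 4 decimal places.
\phi_{22} = 0.0910

The PACF at lag k is phi_{kk}, the last component of the solution
to the Yule-Walker system G_k phi = r_k where
  (G_k)_{ij} = rho(|i - j|), (r_k)_i = rho(i), i,j = 1..k.
Equivalently, Durbin-Levinson gives phi_{kk} iteratively:
  phi_{11} = rho(1)
  phi_{kk} = [rho(k) - sum_{j=1..k-1} phi_{k-1,j} rho(k-j)]
            / [1 - sum_{j=1..k-1} phi_{k-1,j} rho(j)],
  phi_{k,j} = phi_{k-1,j} - phi_{kk} phi_{k-1,k-j},  j = 1..k-1.
Step k = 1:
  phi_11 = rho(1) = -0.1397.
Step k = 2:
  phi_22 = [rho(2) - phi_11 rho(1)] / [1 - phi_11 rho(1)] = [0.1087 - (-0.1397)(-0.1397)] / [1 - (-0.1397)(-0.1397)]
         = 0.08918391 / 0.98048391 = 0.091.
Therefore phi_{22} = 0.0910.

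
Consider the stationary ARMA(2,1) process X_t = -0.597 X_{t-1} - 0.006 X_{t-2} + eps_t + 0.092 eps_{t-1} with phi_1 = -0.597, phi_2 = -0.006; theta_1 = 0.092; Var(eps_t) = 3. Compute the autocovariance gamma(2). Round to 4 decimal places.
\gamma(2) = 1.2866

Multiply the model equation by X_{t-k} and take expectations. With theta_0 = psi_0 = 1 and psi_j the MA(infinity) weights, this gives
  gamma(k) - sum_i phi_i gamma(k-i) = c_k,
  c_k = sigma^2 * sum_{j=k..q} theta_j psi_{j-k}   (c_k = 0 for k > q),
using gamma(-m) = gamma(m).
psi-weights needed (psi_j = theta_j + sum_i phi_i psi_{j-i}):
  psi_1 = theta_1 + phi_1 = 0.092 + (-0.597) = -0.505
Right-hand sides:
  c_0 = sigma^2 (1 + theta_1 psi_1) = 3 * (1 + (0.092)(-0.505)) = 3 * 0.95354 = 2.86062
  c_1 = sigma^2 theta_1 = 3 * (0.092) = 0.276
  c_2 = 0
Equations for k = 0, 1, 2 (AR order 2, c_2 = 0):
  (E0) gamma(0) = phi_1 gamma(1) + phi_2 gamma(2) + c_0
  (E1) gamma(1) = phi_1 gamma(0) + phi_2 gamma(1) + c_1
  (E2) gamma(2) = phi_1 gamma(1) + phi_2 gamma(0)
From (E1): gamma(1) = A gamma(0) + B with
  A = phi_1 / (1 - phi_2) = -0.597 / 1.006 = -0.593439,   B = c_1 / (1 - phi_2) = 0.276 / 1.006 = 0.274354.
Insert (E2) into (E0): gamma(0) (1 - phi_2^2) = phi_1 (1 + phi_2) gamma(1) + c_0.
  phi_1 (1 + phi_2) = (-0.597)(0.994) = -0.593418,   1 - phi_2^2 = 0.999964.
Replace gamma(1) by A gamma(0) + B and collect gamma(0):
  gamma(0) [0.999964 - (-0.593418)(-0.593439)] = (-0.593418)(0.274354) + 2.86062
  gamma(0) * 0.647806 = 2.697813
  gamma(0) = 2.697813 / 0.647806 = 4.164537.
  gamma(1) = A gamma(0) + B = (-0.593439)(4.164537) + (0.274354) = -2.197046.
  gamma(2) = phi_1 gamma(1) + phi_2 gamma(0) = (-0.597)(-2.197046) + (-0.006)(4.164537) = 1.286649.
Therefore gamma(2) = 1.2866 (to 4 decimal places).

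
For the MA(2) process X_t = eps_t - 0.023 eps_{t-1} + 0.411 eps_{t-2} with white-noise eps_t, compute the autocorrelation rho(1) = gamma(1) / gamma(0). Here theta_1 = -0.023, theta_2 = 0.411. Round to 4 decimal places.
\rho(1) = -0.0278

For an MA(q) process with theta_0 = 1, the autocovariance is
  gamma(k) = sigma^2 * sum_{i=0..q-k} theta_i * theta_{i+k},
and rho(k) = gamma(k) / gamma(0). Sigma^2 cancels.
  numerator   = (1)*(-0.023) + (-0.023)*(0.411) = -0.032453.
  denominator = (1)^2 + (-0.023)^2 + (0.411)^2 = 1.16945.
  rho(1) = -0.032453 / 1.16945 = -0.0278.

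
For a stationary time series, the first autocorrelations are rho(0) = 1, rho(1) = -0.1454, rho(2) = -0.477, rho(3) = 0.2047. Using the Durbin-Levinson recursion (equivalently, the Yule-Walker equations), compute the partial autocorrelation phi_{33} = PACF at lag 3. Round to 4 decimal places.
\phi_{33} = 0.0359

The PACF at lag k is phi_{kk}, the last component of the solution
to the Yule-Walker system G_k phi = r_k where
  (G_k)_{ij} = rho(|i - j|), (r_k)_i = rho(i), i,j = 1..k.
Equivalently, Durbin-Levinson gives phi_{kk} iteratively:
  phi_{11} = rho(1)
  phi_{kk} = [rho(k) - sum_{j=1..k-1} phi_{k-1,j} rho(k-j)]
            / [1 - sum_{j=1..k-1} phi_{k-1,j} rho(j)],
  phi_{k,j} = phi_{k-1,j} - phi_{kk} phi_{k-1,k-j},  j = 1..k-1.
Step k = 1:
  phi_11 = rho(1) = -0.1454.
Step k = 2:
  phi_22 = [rho(2) - phi_11 rho(1)] / [1 - phi_11 rho(1)] = [-0.477 - (-0.1454)(-0.1454)] / [1 - (-0.1454)(-0.1454)]
         = -0.49814116 / 0.97885884 = -0.5089.
  Update: phi_21 = phi_11 - phi_22 phi_11 = -0.1454 - (-0.5089)(-0.1454) = -0.219394.
Step k = 3:
  phi_33 = [rho(3) - phi_21 rho(2) - phi_22 rho(1)] / [1 - phi_21 rho(1) - phi_22 rho(2)]
    numerator   = 0.2047 - (-0.219394)(-0.477) - (-0.5089)(-0.1454) = 0.026055
    denominator = 1 - (-0.219394)(-0.1454) - (-0.5089)(-0.477) = 0.72535486
  phi_33 = 0.026055 / 0.72535486 = 0.0359.
Therefore phi_{33} = 0.0359.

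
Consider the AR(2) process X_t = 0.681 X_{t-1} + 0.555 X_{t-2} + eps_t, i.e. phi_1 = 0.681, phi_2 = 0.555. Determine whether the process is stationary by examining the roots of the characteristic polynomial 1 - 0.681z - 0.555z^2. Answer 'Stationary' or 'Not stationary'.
\text{Not stationary}

The AR(p) characteristic polynomial is P(z) = 1 - 0.681z - 0.555z^2.
Stationarity requires all roots to lie outside the unit circle, i.e. |z| > 1 for every root.
Set 1 + (-0.681) z + (-0.555) z^2 = 0, i.e. a z^2 + b z + c = 0 with a = -0.555, b = -0.681, c = 1.
Discriminant D = b^2 - 4ac = (-0.681)^2 - 4*(-0.555)*1 = 0.463761 - (-2.22) = 2.683761.
D >= 0, so the roots are real: z = (-b +/- sqrt(D)) / (2a) = (0.681 +/- 1.638219) / (-1.11).
  z_1 = (0.681 + 1.638219) / (-1.11) = -2.0894,   |z_1| = 2.0894.
  z_2 = (0.681 - 1.638219) / (-1.11) = 0.8624,   |z_2| = 0.8624.
Moduli of all roots: 2.0894, 0.8624.
All moduli strictly greater than 1? No.
Verdict: Not stationary.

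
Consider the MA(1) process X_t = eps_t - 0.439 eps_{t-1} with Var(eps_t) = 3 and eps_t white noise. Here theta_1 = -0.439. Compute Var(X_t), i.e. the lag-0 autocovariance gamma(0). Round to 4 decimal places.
\gamma(0) = 3.5782

For an MA(q) process X_t = eps_t + sum_i theta_i eps_{t-i} with
Var(eps_t) = sigma^2, the variance is
  gamma(0) = sigma^2 * (1 + sum_i theta_i^2).
  sum_i theta_i^2 = (-0.439)^2 = 0.192721.
  gamma(0) = 3 * (1 + 0.192721) = 3 * 1.192721 = 3.578163, which rounds to 3.5782.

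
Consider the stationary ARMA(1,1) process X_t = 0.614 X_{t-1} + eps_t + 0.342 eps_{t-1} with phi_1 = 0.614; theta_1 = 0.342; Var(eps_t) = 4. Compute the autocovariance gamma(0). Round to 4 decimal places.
\gamma(0) = 9.8679

Multiply the model equation by X_{t-k} and take expectations. With theta_0 = psi_0 = 1 and psi_j the MA(infinity) weights, this gives
  gamma(k) - sum_i phi_i gamma(k-i) = c_k,
  c_k = sigma^2 * sum_{j=k..q} theta_j psi_{j-k}   (c_k = 0 for k > q),
using gamma(-m) = gamma(m).
psi-weights needed (psi_j = theta_j + sum_i phi_i psi_{j-i}):
  psi_1 = theta_1 + phi_1 = 0.342 + (0.614) = 0.956
Right-hand sides:
  c_0 = sigma^2 (1 + theta_1 psi_1) = 4 * (1 + (0.342)(0.956)) = 4 * 1.326952 = 5.307808
  c_1 = sigma^2 theta_1 = 4 * (0.342) = 1.368
  c_2 = 0
Equations for k = 0 and k = 1 (AR order 1):
  gamma(0) = phi_1 gamma(1) + c_0
  gamma(1) = phi_1 gamma(0) + c_1
Substituting the second into the first: gamma(0) (1 - phi_1^2) = c_0 + phi_1 c_1, so
  gamma(0) = (c_0 + phi_1 c_1) / (1 - phi_1^2) = (5.307808 + (0.614)(1.368)) / (1 - (0.614)^2) = 6.14776 / 0.623004 = 9.86793.
Therefore gamma(0) = 9.8679 (to 4 decimal places).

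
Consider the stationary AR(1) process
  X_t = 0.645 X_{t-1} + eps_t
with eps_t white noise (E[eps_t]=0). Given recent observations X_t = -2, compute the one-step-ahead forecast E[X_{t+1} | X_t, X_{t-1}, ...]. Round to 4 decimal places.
E[X_{t+1} \mid \mathcal F_t] = -1.2900

For an AR(p) model X_t = c + sum_i phi_i X_{t-i} + eps_t, the
one-step-ahead conditional mean is
  E[X_{t+1} | X_t, ...] = c + sum_i phi_i X_{t+1-i}.
Substitute known values:
  E[X_{t+1} | ...] = (0.645) * (-2)
                   = -1.2900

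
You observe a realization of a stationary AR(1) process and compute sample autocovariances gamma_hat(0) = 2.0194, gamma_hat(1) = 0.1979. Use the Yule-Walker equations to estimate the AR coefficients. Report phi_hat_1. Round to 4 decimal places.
\hat\phi_{1} = 0.0980

The Yule-Walker equations for an AR(p) process read, in matrix form,
  Gamma_p phi = r_p,   with   (Gamma_p)_{ij} = gamma(|i - j|),
                       (r_p)_i = gamma(i),   i,j = 1..p.
Substitute the sample gammas (Toeplitz matrix and right-hand side of size 1):
  Gamma_p = [[2.0194]]
  r_p     = [0.1979]
With p = 1 this is the single equation gamma(0) phi_1 = gamma(1):
  phi_hat_1 = gamma(1) / gamma(0) = 0.1979 / 2.0194 = 0.0980.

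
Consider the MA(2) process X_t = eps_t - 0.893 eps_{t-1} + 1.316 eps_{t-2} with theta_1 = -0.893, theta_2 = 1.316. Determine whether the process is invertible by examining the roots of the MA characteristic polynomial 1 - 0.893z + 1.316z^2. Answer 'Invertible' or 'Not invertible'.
\text{Not invertible}

The MA(q) characteristic polynomial is P(z) = 1 - 0.893z + 1.316z^2.
Invertibility requires all roots to lie outside the unit circle, i.e. |z| > 1 for every root.
Set 1 + (-0.893) z + (1.316) z^2 = 0, i.e. a z^2 + b z + c = 0 with a = 1.316, b = -0.893, c = 1.
Discriminant D = b^2 - 4ac = (-0.893)^2 - 4*(1.316)*1 = 0.797449 - (5.264) = -4.466551.
D < 0, so the roots are the complex-conjugate pair z = (-b +/- i sqrt(-D)) / (2a) = 0.3393 +/- 0.803i.
For a conjugate pair |z|^2 = z * conj(z) = (product of roots) = c/a = 1/(1.316) = 0.759878, so |z| = sqrt(0.759878) = 0.8717 for both roots.
Moduli of all roots: 0.8717, 0.8717.
All moduli strictly greater than 1? No.
Verdict: Not invertible.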